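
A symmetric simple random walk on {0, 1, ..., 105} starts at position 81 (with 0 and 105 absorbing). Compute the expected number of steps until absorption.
E[τ | X_0 = 81] = 1944

Let v_k = E[τ | X_0 = k]. Boundary: v_0 = v_105 = 0. Recurrence: v_k = 1 + (v_{k-1} + v_{k+1})/2 for 1 ≤ k ≤ 104. The particular solution to v_k − (v_{k-1} + v_{k+1})/2 = 1 is v_k = −k^2. Adding homogeneous solution A + B k and matching boundaries gives v_k = k (105 − k). Substituting k = 81: v_81 = 81 · 24 = 1944.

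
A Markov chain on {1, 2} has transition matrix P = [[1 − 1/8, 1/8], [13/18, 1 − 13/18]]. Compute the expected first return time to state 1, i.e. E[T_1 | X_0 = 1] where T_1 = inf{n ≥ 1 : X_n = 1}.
E[T_1 | X_0 = 1] = 1/π_1 = 61/52

For an irreducible recurrent Markov chain with stationary distribution π, E[T_i | X_0 = i] = 1/π_i (Kac's formula). Here π_1 = (13/18)/(1/8 + 13/18) = (13/18)/(61/72) = 52/61, so E[T_1 | X_0 = 1] = 1/π_1 = (1/8 + 13/18)/(13/18) = (61/72)/(13/18) = 61/52.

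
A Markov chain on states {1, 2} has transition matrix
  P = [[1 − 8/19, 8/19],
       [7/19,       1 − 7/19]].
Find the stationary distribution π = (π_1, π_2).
π_1 = 7/15, π_2 = 8/15

Solve πP = π with π_1 + π_2 = 1. From πP = π: π_1 · (1 − 8/19) + π_2 · 7/19 = π_1 ⇒ π_2 · 7/19 = π_1 · 8/19 ⇒ π_2/π_1 = (8/19)/(7/19) = 8/7. Together with π_1 + π_2 = 1:
  π_1 = (7/19)/(8/19 + 7/19) = (7/19)/(15/19) = 7/15,
  π_2 = (8/19)/(8/19 + 7/19) = (8/19)/(15/19) = 8/15.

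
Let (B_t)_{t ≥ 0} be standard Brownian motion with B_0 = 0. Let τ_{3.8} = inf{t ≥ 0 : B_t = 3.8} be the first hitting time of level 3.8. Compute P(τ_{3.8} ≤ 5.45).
P(τ_{3.8} ≤ 5.45) = 2(1 − Φ(3.8/√5.45)) = 2(1 − Φ(1.6277)) ≈ 0.1036

By the reflection principle for standard BM, P(τ_b ≤ t) = 2 · P(B_t ≥ b). Since B_t ~ N(0, t), P(B_t ≥ 3.8) = 1 − Φ(3.8/√t) = 1 − Φ(3.8/√5.45) = 1 − Φ(1.6277) ≈ 0.05179. Doubling: P(τ_{3.8} ≤ 5.45) ≈ 2 · 0.05179 = 0.10358 ≈ 0.1036.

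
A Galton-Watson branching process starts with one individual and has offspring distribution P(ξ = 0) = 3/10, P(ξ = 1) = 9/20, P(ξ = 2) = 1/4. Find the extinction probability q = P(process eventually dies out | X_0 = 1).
q = 1

Mean offspring μ = 0·3/10 + 1·9/20 + 2·1/4 = 19/20 ≤ 1. For μ ≤ 1 with offspring not concentrated at 1, the Galton-Watson process goes extinct almost surely, so q = 1.
(Algebraic check: The pgf is f(s) = 3/10 + 9/20·s + 1/4·s². The extinction probability q is the smallest fixed point of f in [0, 1]. Setting s = f(s):
  1/4·s² + (9/20 − 1)·s + 3/10 = 0
  1/4·s² − (3/10 + 1/4)·s + 3/10 = 0
which factors as (s − 1)·(1/4·s − 3/10) = 0, giving roots s = 1 and s = (3/10)/(1/4) = 6/5. Since 6/5 ≥ 1, the smallest root in [0, 1] is s = 1.)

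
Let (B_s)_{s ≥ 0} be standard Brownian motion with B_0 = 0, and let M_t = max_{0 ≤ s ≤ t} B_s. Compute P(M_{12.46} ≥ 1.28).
P(M_{12.46} ≥ 1.28) = 2·P(B_{12.46} ≥ 1.28) = 2(1 − Φ(1.28/√12.46)) ≈ 0.7169

By the reflection principle for Brownian motion, P(M_t ≥ a) = 2 · P(B_t ≥ a) for a ≥ 0. Since B_t ~ N(0, t), P(B_t ≥ 1.28) = 1 − Φ(1.28/√t) = 1 − Φ(1.28/√12.46) = 1 − Φ(0.3626). So
  P(M_{12.46} ≥ 1.28) = 2(1 − Φ(0.3626)) ≈ 0.7169.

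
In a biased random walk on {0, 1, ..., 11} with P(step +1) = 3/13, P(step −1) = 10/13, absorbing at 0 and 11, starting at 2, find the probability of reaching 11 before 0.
P(hit 11 before 0) = (1 − (10/3)^2) / (1 − (10/3)^11) = 255879/14285688979

Let u_k denote P(reach 11 before 0 | start at k). Boundary: u_0 = 0, u_11 = 1. Recurrence: u_k = 3/13·u_{k+1} + 10/13·u_{k-1} for 1 ≤ k ≤ 10. Try u_k = A + B·r^k with r = q/p = (10/13)/(3/13) = 10/3. Substitution satisfies the recurrence; boundary conditions give:
  u_k = (1 − r^k) / (1 − r^N) = (1 − (10/3)^2) / (1 − (10/3)^11) = 255879/14285688979.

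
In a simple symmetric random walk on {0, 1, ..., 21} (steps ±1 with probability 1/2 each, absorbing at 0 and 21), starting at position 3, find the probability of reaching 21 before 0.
P(hit 21 before 0) = 3/21 = 1/7

Let u_k = P(hit 21 before 0 | start at k). Then u_0 = 0, u_21 = 1, and u_k = u_{k-1}/2 + u_{k+1}/2 for 1 ≤ k ≤ 20. This harmonic recurrence is solved by u_k = k/21, giving u_3 = 3/21 = 1/7.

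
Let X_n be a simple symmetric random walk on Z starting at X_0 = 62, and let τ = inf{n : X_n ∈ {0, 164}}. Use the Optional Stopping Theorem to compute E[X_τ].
E[X_τ] = 62

X_n is a martingale and τ is a bounded-mean stopping time (indeed τ is finite a.s. with bounded expectation since the walk is in a bounded region). By the OST, E[X_τ] = E[X_0] = 62. Equivalently: E[X_τ] = 164 · P(hit 164 first) + 0 · P(hit 0 first) = 164 · (62/164) = 62.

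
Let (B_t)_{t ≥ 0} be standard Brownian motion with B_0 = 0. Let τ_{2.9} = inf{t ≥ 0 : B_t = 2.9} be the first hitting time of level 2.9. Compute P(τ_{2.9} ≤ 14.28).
P(τ_{2.9} ≤ 14.28) = 2(1 − Φ(2.9/√14.28)) = 2(1 − Φ(0.7674)) ≈ 0.4428

By the reflection principle for standard BM, P(τ_b ≤ t) = 2 · P(B_t ≥ b). Since B_t ~ N(0, t), P(B_t ≥ 2.9) = 1 − Φ(2.9/√t) = 1 − Φ(2.9/√14.28) = 1 − Φ(0.7674) ≈ 0.22142. Doubling: P(τ_{2.9} ≤ 14.28) ≈ 2 · 0.22142 = 0.44284 ≈ 0.4428.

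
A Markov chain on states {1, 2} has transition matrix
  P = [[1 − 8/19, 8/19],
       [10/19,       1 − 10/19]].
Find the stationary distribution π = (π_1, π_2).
π_1 = 5/9, π_2 = 4/9

Solve πP = π with π_1 + π_2 = 1. From πP = π: π_1 · (1 − 8/19) + π_2 · 10/19 = π_1 ⇒ π_2 · 10/19 = π_1 · 8/19 ⇒ π_2/π_1 = (8/19)/(10/19) = 4/5. Together with π_1 + π_2 = 1:
  π_1 = (10/19)/(8/19 + 10/19) = (10/19)/(18/19) = 5/9,
  π_2 = (8/19)/(8/19 + 10/19) = (8/19)/(18/19) = 4/9.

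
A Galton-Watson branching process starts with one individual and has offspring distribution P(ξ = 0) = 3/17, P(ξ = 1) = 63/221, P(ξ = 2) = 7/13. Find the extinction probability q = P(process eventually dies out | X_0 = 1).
q = 39/119

The pgf is f(s) = 3/17 + 63/221·s + 7/13·s². The extinction probability q is the smallest fixed point of f in [0, 1]. Setting s = f(s):
  7/13·s² + (63/221 − 1)·s + 3/17 = 0
  7/13·s² − (3/17 + 7/13)·s + 3/17 = 0
which factors as (s − 1)·(7/13·s − 3/17) = 0, giving roots s = 1 and s = (3/17)/(7/13) = 39/119.
Mean offspring μ = 63/221 + 2·7/13 = 301/221 > 1 (supercritical), so q < 1. The extinction probability is the smaller root: q = (3/17)/(7/13) = 39/119.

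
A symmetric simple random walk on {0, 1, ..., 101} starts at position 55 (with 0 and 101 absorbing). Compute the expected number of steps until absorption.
E[τ | X_0 = 55] = 2530

Let v_k = E[τ | X_0 = k]. Boundary: v_0 = v_101 = 0. Recurrence: v_k = 1 + (v_{k-1} + v_{k+1})/2 for 1 ≤ k ≤ 100. The particular solution to v_k − (v_{k-1} + v_{k+1})/2 = 1 is v_k = −k^2. Adding homogeneous solution A + B k and matching boundaries gives v_k = k (101 − k). Substituting k = 55: v_55 = 55 · 46 = 2530.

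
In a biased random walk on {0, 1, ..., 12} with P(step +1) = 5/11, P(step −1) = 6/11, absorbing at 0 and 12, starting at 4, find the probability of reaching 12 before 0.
P(hit 12 before 0) = (1 − (6/5)^4) / (1 − (6/5)^12) = 390625/2880241

Let u_k denote P(reach 12 before 0 | start at k). Boundary: u_0 = 0, u_12 = 1. Recurrence: u_k = 5/11·u_{k+1} + 6/11·u_{k-1} for 1 ≤ k ≤ 11. Try u_k = A + B·r^k with r = q/p = (6/11)/(5/11) = 6/5. Substitution satisfies the recurrence; boundary conditions give:
  u_k = (1 − r^k) / (1 − r^N) = (1 − (6/5)^4) / (1 − (6/5)^12) = 390625/2880241.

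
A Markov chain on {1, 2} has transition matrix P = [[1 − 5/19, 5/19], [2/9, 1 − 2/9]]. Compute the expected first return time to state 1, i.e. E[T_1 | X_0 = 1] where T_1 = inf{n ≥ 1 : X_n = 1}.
E[T_1 | X_0 = 1] = 1/π_1 = 83/38

For an irreducible recurrent Markov chain with stationary distribution π, E[T_i | X_0 = i] = 1/π_i (Kac's formula). Here π_1 = (2/9)/(5/19 + 2/9) = (2/9)/(83/171) = 38/83, so E[T_1 | X_0 = 1] = 1/π_1 = (5/19 + 2/9)/(2/9) = (83/171)/(2/9) = 83/38.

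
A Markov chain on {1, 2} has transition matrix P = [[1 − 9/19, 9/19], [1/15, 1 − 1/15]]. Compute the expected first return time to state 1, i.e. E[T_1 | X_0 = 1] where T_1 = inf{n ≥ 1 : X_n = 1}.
E[T_1 | X_0 = 1] = 1/π_1 = 154/19

For an irreducible recurrent Markov chain with stationary distribution π, E[T_i | X_0 = i] = 1/π_i (Kac's formula). Here π_1 = (1/15)/(9/19 + 1/15) = (1/15)/(154/285) = 19/154, so E[T_1 | X_0 = 1] = 1/π_1 = (9/19 + 1/15)/(1/15) = (154/285)/(1/15) = 154/19.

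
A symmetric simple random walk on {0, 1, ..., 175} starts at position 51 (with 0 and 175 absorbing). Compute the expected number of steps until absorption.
E[τ | X_0 = 51] = 6324

Let v_k = E[τ | X_0 = k]. Boundary: v_0 = v_175 = 0. Recurrence: v_k = 1 + (v_{k-1} + v_{k+1})/2 for 1 ≤ k ≤ 174. The particular solution to v_k − (v_{k-1} + v_{k+1})/2 = 1 is v_k = −k^2. Adding homogeneous solution A + B k and matching boundaries gives v_k = k (175 − k). Substituting k = 51: v_51 = 51 · 124 = 6324.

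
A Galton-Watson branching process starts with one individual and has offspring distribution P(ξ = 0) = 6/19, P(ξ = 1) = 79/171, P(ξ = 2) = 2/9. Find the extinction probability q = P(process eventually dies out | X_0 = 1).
q = 1

Mean offspring μ = 0·6/19 + 1·79/171 + 2·2/9 = 155/171 ≤ 1. For μ ≤ 1 with offspring not concentrated at 1, the Galton-Watson process goes extinct almost surely, so q = 1.
(Algebraic check: The pgf is f(s) = 6/19 + 79/171·s + 2/9·s². The extinction probability q is the smallest fixed point of f in [0, 1]. Setting s = f(s):
  2/9·s² + (79/171 − 1)·s + 6/19 = 0
  2/9·s² − (6/19 + 2/9)·s + 6/19 = 0
which factors as (s − 1)·(2/9·s − 6/19) = 0, giving roots s = 1 and s = (6/19)/(2/9) = 27/19. Since 27/19 ≥ 1, the smallest root in [0, 1] is s = 1.)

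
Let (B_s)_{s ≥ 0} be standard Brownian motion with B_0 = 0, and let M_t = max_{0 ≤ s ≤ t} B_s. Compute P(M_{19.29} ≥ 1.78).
P(M_{19.29} ≥ 1.78) = 2·P(B_{19.29} ≥ 1.78) = 2(1 − Φ(1.78/√19.29)) ≈ 0.6853

By the reflection principle for Brownian motion, P(M_t ≥ a) = 2 · P(B_t ≥ a) for a ≥ 0. Since B_t ~ N(0, t), P(B_t ≥ 1.78) = 1 − Φ(1.78/√t) = 1 − Φ(1.78/√19.29) = 1 − Φ(0.4053). So
  P(M_{19.29} ≥ 1.78) = 2(1 − Φ(0.4053)) ≈ 0.6853.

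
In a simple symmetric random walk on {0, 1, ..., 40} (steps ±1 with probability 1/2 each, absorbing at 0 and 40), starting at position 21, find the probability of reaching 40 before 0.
P(hit 40 before 0) = 21/40

Let u_k = P(hit 40 before 0 | start at k). Then u_0 = 0, u_40 = 1, and u_k = u_{k-1}/2 + u_{k+1}/2 for 1 ≤ k ≤ 39. This harmonic recurrence is solved by u_k = k/40, giving u_21 = 21/40.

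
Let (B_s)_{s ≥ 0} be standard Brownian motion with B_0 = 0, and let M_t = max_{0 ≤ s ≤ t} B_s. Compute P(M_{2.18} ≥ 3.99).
P(M_{2.18} ≥ 3.99) = 2·P(B_{2.18} ≥ 3.99) = 2(1 − Φ(3.99/√2.18)) ≈ 0.0069

By the reflection principle for Brownian motion, P(M_t ≥ a) = 2 · P(B_t ≥ a) for a ≥ 0. Since B_t ~ N(0, t), P(B_t ≥ 3.99) = 1 − Φ(3.99/√t) = 1 − Φ(3.99/√2.18) = 1 − Φ(2.7024). So
  P(M_{2.18} ≥ 3.99) = 2(1 − Φ(2.7024)) ≈ 0.0069.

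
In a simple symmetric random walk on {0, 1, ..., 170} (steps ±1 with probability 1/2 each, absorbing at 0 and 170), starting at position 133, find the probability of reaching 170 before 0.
P(hit 170 before 0) = 133/170

Let u_k = P(hit 170 before 0 | start at k). Then u_0 = 0, u_170 = 1, and u_k = u_{k-1}/2 + u_{k+1}/2 for 1 ≤ k ≤ 169. This harmonic recurrence is solved by u_k = k/170, giving u_133 = 133/170.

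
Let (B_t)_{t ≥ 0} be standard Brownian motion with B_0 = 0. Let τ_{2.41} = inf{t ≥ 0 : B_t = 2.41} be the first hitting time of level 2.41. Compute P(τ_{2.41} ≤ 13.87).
P(τ_{2.41} ≤ 13.87) = 2(1 − Φ(2.41/√13.87)) = 2(1 − Φ(0.6471)) ≈ 0.5176

By the reflection principle for standard BM, P(τ_b ≤ t) = 2 · P(B_t ≥ b). Since B_t ~ N(0, t), P(B_t ≥ 2.41) = 1 − Φ(2.41/√t) = 1 − Φ(2.41/√13.87) = 1 − Φ(0.6471) ≈ 0.25878. Doubling: P(τ_{2.41} ≤ 13.87) ≈ 2 · 0.25878 = 0.51756 ≈ 0.5176.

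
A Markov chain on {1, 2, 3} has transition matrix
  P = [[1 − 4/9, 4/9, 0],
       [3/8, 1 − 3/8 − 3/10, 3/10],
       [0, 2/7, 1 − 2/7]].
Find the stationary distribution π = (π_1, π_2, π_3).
π = (135/463, 160/463, 168/463)

This is a birth-death chain on three states, which satisfies detailed balance: π_1 · P_{12} = π_2 · P_{21} and π_2 · P_{23} = π_3 · P_{32}.
From π_1 · 4/9 = π_2 · 3/8: π_2/π_1 = (4/9)/(3/8) = 32/27.
From π_2 · 3/10 = π_3 · 2/7: π_3/π_2 = (3/10)/(2/7) = 21/20.
Take π_1 proportional to 1; then unnormalized π = (1, 32/27, 56/45). Normalize by dividing by the sum 463/135:
  π = (135/463, 160/463, 168/463).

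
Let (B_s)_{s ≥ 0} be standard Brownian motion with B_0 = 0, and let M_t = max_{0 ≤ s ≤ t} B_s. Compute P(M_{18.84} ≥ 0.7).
P(M_{18.84} ≥ 0.7) = 2·P(B_{18.84} ≥ 0.7) = 2(1 − Φ(0.7/√18.84)) ≈ 0.8719

By the reflection principle for Brownian motion, P(M_t ≥ a) = 2 · P(B_t ≥ a) for a ≥ 0. Since B_t ~ N(0, t), P(B_t ≥ 0.7) = 1 − Φ(0.7/√t) = 1 − Φ(0.7/√18.84) = 1 − Φ(0.1613). So
  P(M_{18.84} ≥ 0.7) = 2(1 − Φ(0.1613)) ≈ 0.8719.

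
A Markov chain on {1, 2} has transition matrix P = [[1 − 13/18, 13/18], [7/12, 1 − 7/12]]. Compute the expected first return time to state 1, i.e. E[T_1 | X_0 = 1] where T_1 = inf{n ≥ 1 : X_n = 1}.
E[T_1 | X_0 = 1] = 1/π_1 = 47/21

For an irreducible recurrent Markov chain with stationary distribution π, E[T_i | X_0 = i] = 1/π_i (Kac's formula). Here π_1 = (7/12)/(13/18 + 7/12) = (7/12)/(47/36) = 21/47, so E[T_1 | X_0 = 1] = 1/π_1 = (13/18 + 7/12)/(7/12) = (47/36)/(7/12) = 47/21.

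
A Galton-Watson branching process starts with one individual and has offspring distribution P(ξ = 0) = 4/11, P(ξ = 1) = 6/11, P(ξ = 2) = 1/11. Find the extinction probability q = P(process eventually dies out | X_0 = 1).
q = 1

Mean offspring μ = 0·4/11 + 1·6/11 + 2·1/11 = 8/11 ≤ 1. For μ ≤ 1 with offspring not concentrated at 1, the Galton-Watson process goes extinct almost surely, so q = 1.
(Algebraic check: The pgf is f(s) = 4/11 + 6/11·s + 1/11·s². The extinction probability q is the smallest fixed point of f in [0, 1]. Setting s = f(s):
  1/11·s² + (6/11 − 1)·s + 4/11 = 0
  1/11·s² − (4/11 + 1/11)·s + 4/11 = 0
which factors as (s − 1)·(1/11·s − 4/11) = 0, giving roots s = 1 and s = (4/11)/(1/11) = 4. Since 4 ≥ 1, the smallest root in [0, 1] is s = 1.)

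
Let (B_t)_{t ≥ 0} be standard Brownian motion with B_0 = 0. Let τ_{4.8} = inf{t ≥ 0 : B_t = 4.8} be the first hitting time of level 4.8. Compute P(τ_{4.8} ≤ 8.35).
P(τ_{4.8} ≤ 8.35) = 2(1 − Φ(4.8/√8.35)) = 2(1 − Φ(1.6611)) ≈ 0.0967

By the reflection principle for standard BM, P(τ_b ≤ t) = 2 · P(B_t ≥ b). Since B_t ~ N(0, t), P(B_t ≥ 4.8) = 1 − Φ(4.8/√t) = 1 − Φ(4.8/√8.35) = 1 − Φ(1.6611) ≈ 0.04835. Doubling: P(τ_{4.8} ≤ 8.35) ≈ 2 · 0.04835 = 0.09670 ≈ 0.0967.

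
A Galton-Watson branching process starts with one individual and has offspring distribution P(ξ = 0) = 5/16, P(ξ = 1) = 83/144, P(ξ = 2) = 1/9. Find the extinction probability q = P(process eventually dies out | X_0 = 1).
q = 1

Mean offspring μ = 0·5/16 + 1·83/144 + 2·1/9 = 115/144 ≤ 1. For μ ≤ 1 with offspring not concentrated at 1, the Galton-Watson process goes extinct almost surely, so q = 1.
(Algebraic check: The pgf is f(s) = 5/16 + 83/144·s + 1/9·s². The extinction probability q is the smallest fixed point of f in [0, 1]. Setting s = f(s):
  1/9·s² + (83/144 − 1)·s + 5/16 = 0
  1/9·s² − (5/16 + 1/9)·s + 5/16 = 0
which factors as (s − 1)·(1/9·s − 5/16) = 0, giving roots s = 1 and s = (5/16)/(1/9) = 45/16. Since 45/16 ≥ 1, the smallest root in [0, 1] is s = 1.)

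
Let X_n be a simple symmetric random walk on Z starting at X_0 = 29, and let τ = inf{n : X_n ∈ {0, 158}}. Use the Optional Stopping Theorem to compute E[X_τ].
E[X_τ] = 29

X_n is a martingale and τ is a bounded-mean stopping time (indeed τ is finite a.s. with bounded expectation since the walk is in a bounded region). By the OST, E[X_τ] = E[X_0] = 29. Equivalently: E[X_τ] = 158 · P(hit 158 first) + 0 · P(hit 0 first) = 158 · (29/158) = 29.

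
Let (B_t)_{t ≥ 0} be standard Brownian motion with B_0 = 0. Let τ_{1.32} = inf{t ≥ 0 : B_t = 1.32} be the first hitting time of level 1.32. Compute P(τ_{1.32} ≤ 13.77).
P(τ_{1.32} ≤ 13.77) = 2(1 − Φ(1.32/√13.77)) = 2(1 − Φ(0.3557)) ≈ 0.7221

By the reflection principle for standard BM, P(τ_b ≤ t) = 2 · P(B_t ≥ b). Since B_t ~ N(0, t), P(B_t ≥ 1.32) = 1 − Φ(1.32/√t) = 1 − Φ(1.32/√13.77) = 1 − Φ(0.3557) ≈ 0.36103. Doubling: P(τ_{1.32} ≤ 13.77) ≈ 2 · 0.36103 = 0.72206 ≈ 0.7221.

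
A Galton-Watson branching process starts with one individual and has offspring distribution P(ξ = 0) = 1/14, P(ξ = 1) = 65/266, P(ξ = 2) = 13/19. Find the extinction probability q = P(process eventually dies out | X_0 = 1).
q = 19/182

The pgf is f(s) = 1/14 + 65/266·s + 13/19·s². The extinction probability q is the smallest fixed point of f in [0, 1]. Setting s = f(s):
  13/19·s² + (65/266 − 1)·s + 1/14 = 0
  13/19·s² − (1/14 + 13/19)·s + 1/14 = 0
which factors as (s − 1)·(13/19·s − 1/14) = 0, giving roots s = 1 and s = (1/14)/(13/19) = 19/182.
Mean offspring μ = 65/266 + 2·13/19 = 429/266 > 1 (supercritical), so q < 1. The extinction probability is the smaller root: q = (1/14)/(13/19) = 19/182.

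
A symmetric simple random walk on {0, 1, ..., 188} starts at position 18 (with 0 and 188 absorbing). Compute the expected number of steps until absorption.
E[τ | X_0 = 18] = 3060

Let v_k = E[τ | X_0 = k]. Boundary: v_0 = v_188 = 0. Recurrence: v_k = 1 + (v_{k-1} + v_{k+1})/2 for 1 ≤ k ≤ 187. The particular solution to v_k − (v_{k-1} + v_{k+1})/2 = 1 is v_k = −k^2. Adding homogeneous solution A + B k and matching boundaries gives v_k = k (188 − k). Substituting k = 18: v_18 = 18 · 170 = 3060.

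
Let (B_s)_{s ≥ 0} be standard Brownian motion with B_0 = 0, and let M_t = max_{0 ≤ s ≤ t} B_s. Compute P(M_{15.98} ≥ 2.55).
P(M_{15.98} ≥ 2.55) = 2·P(B_{15.98} ≥ 2.55) = 2(1 − Φ(2.55/√15.98)) ≈ 0.5235

By the reflection principle for Brownian motion, P(M_t ≥ a) = 2 · P(B_t ≥ a) for a ≥ 0. Since B_t ~ N(0, t), P(B_t ≥ 2.55) = 1 − Φ(2.55/√t) = 1 − Φ(2.55/√15.98) = 1 − Φ(0.6379). So
  P(M_{15.98} ≥ 2.55) = 2(1 − Φ(0.6379)) ≈ 0.5235.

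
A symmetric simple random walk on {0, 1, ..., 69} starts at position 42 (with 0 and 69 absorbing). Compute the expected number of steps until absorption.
E[τ | X_0 = 42] = 1134

Let v_k = E[τ | X_0 = k]. Boundary: v_0 = v_69 = 0. Recurrence: v_k = 1 + (v_{k-1} + v_{k+1})/2 for 1 ≤ k ≤ 68. The particular solution to v_k − (v_{k-1} + v_{k+1})/2 = 1 is v_k = −k^2. Adding homogeneous solution A + B k and matching boundaries gives v_k = k (69 − k). Substituting k = 42: v_42 = 42 · 27 = 1134.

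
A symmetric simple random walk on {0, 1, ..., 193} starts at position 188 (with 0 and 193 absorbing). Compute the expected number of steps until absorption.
E[τ | X_0 = 188] = 940

Let v_k = E[τ | X_0 = k]. Boundary: v_0 = v_193 = 0. Recurrence: v_k = 1 + (v_{k-1} + v_{k+1})/2 for 1 ≤ k ≤ 192. The particular solution to v_k − (v_{k-1} + v_{k+1})/2 = 1 is v_k = −k^2. Adding homogeneous solution A + B k and matching boundaries gives v_k = k (193 − k). Substituting k = 188: v_188 = 188 · 5 = 940.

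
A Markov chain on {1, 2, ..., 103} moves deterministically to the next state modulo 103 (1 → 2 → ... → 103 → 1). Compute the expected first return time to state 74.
E[T_74 | X_0 = 74] = 103

The chain cycles deterministically, so starting at state 74 it returns in exactly 103 steps. Equivalently, the stationary distribution is uniform π_j = 1/103 for every state j, so by Kac's formula E[T_74] = 1/π_74 = 103.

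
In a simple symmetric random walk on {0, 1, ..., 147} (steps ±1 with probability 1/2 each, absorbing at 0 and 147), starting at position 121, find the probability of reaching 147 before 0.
P(hit 147 before 0) = 121/147

Let u_k = P(hit 147 before 0 | start at k). Then u_0 = 0, u_147 = 1, and u_k = u_{k-1}/2 + u_{k+1}/2 for 1 ≤ k ≤ 146. This harmonic recurrence is solved by u_k = k/147, giving u_121 = 121/147.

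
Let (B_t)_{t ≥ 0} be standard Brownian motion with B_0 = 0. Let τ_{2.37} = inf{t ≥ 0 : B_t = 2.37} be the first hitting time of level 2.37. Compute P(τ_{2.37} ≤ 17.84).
P(τ_{2.37} ≤ 17.84) = 2(1 − Φ(2.37/√17.84)) = 2(1 − Φ(0.5611)) ≈ 0.5747

By the reflection principle for standard BM, P(τ_b ≤ t) = 2 · P(B_t ≥ b). Since B_t ~ N(0, t), P(B_t ≥ 2.37) = 1 − Φ(2.37/√t) = 1 − Φ(2.37/√17.84) = 1 − Φ(0.5611) ≈ 0.28736. Doubling: P(τ_{2.37} ≤ 17.84) ≈ 2 · 0.28736 = 0.57472 ≈ 0.5747.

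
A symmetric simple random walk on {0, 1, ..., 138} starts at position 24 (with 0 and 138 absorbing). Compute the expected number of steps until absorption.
E[τ | X_0 = 24] = 2736

Let v_k = E[τ | X_0 = k]. Boundary: v_0 = v_138 = 0. Recurrence: v_k = 1 + (v_{k-1} + v_{k+1})/2 for 1 ≤ k ≤ 137. The particular solution to v_k − (v_{k-1} + v_{k+1})/2 = 1 is v_k = −k^2. Adding homogeneous solution A + B k and matching boundaries gives v_k = k (138 − k). Substituting k = 24: v_24 = 24 · 114 = 2736.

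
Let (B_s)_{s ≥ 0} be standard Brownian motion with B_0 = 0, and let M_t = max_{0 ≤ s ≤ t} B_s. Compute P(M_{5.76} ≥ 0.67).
P(M_{5.76} ≥ 0.67) = 2·P(B_{5.76} ≥ 0.67) = 2(1 − Φ(0.67/√5.76)) ≈ 0.7801

By the reflection principle for Brownian motion, P(M_t ≥ a) = 2 · P(B_t ≥ a) for a ≥ 0. Since B_t ~ N(0, t), P(B_t ≥ 0.67) = 1 − Φ(0.67/√t) = 1 − Φ(0.67/√5.76) = 1 − Φ(0.2792). So
  P(M_{5.76} ≥ 0.67) = 2(1 − Φ(0.2792)) ≈ 0.7801.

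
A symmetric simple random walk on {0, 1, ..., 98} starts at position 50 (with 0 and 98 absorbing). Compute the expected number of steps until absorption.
E[τ | X_0 = 50] = 2400

Let v_k = E[τ | X_0 = k]. Boundary: v_0 = v_98 = 0. Recurrence: v_k = 1 + (v_{k-1} + v_{k+1})/2 for 1 ≤ k ≤ 97. The particular solution to v_k − (v_{k-1} + v_{k+1})/2 = 1 is v_k = −k^2. Adding homogeneous solution A + B k and matching boundaries gives v_k = k (98 − k). Substituting k = 50: v_50 = 50 · 48 = 2400.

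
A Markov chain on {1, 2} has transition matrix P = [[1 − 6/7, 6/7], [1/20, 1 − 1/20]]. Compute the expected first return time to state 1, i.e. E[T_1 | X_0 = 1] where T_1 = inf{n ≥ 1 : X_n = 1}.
E[T_1 | X_0 = 1] = 1/π_1 = 127/7

For an irreducible recurrent Markov chain with stationary distribution π, E[T_i | X_0 = i] = 1/π_i (Kac's formula). Here π_1 = (1/20)/(6/7 + 1/20) = (1/20)/(127/140) = 7/127, so E[T_1 | X_0 = 1] = 1/π_1 = (6/7 + 1/20)/(1/20) = (127/140)/(1/20) = 127/7.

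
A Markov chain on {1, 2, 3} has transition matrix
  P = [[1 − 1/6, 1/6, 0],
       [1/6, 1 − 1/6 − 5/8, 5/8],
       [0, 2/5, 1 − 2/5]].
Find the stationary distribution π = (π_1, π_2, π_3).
π = (16/57, 16/57, 25/57)

This is a birth-death chain on three states, which satisfies detailed balance: π_1 · P_{12} = π_2 · P_{21} and π_2 · P_{23} = π_3 · P_{32}.
From π_1 · 1/6 = π_2 · 1/6: π_2/π_1 = (1/6)/(1/6) = 1.
From π_2 · 5/8 = π_3 · 2/5: π_3/π_2 = (5/8)/(2/5) = 25/16.
Take π_1 proportional to 1; then unnormalized π = (1, 1, 25/16). Normalize by dividing by the sum 57/16:
  π = (16/57, 16/57, 25/57).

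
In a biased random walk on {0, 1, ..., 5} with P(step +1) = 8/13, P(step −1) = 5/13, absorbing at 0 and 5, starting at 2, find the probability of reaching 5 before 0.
P(hit 5 before 0) = (1 − (5/8)^2) / (1 − (5/8)^5) = 6656/9881

Let u_k denote P(reach 5 before 0 | start at k). Boundary: u_0 = 0, u_5 = 1. Recurrence: u_k = 8/13·u_{k+1} + 5/13·u_{k-1} for 1 ≤ k ≤ 4. Try u_k = A + B·r^k with r = q/p = (5/13)/(8/13) = 5/8. Substitution satisfies the recurrence; boundary conditions give:
  u_k = (1 − r^k) / (1 − r^N) = (1 − (5/8)^2) / (1 − (5/8)^5) = 6656/9881.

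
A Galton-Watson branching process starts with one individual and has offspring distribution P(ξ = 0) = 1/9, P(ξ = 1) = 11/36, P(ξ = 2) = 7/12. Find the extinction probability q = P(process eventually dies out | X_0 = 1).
q = 4/21

The pgf is f(s) = 1/9 + 11/36·s + 7/12·s². The extinction probability q is the smallest fixed point of f in [0, 1]. Setting s = f(s):
  7/12·s² + (11/36 − 1)·s + 1/9 = 0
  7/12·s² − (1/9 + 7/12)·s + 1/9 = 0
which factors as (s − 1)·(7/12·s − 1/9) = 0, giving roots s = 1 and s = (1/9)/(7/12) = 4/21.
Mean offspring μ = 11/36 + 2·7/12 = 53/36 > 1 (supercritical), so q < 1. The extinction probability is the smaller root: q = (1/9)/(7/12) = 4/21.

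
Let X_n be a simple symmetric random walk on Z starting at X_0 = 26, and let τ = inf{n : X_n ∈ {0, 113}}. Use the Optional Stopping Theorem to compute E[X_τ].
E[X_τ] = 26

X_n is a martingale and τ is a bounded-mean stopping time (indeed τ is finite a.s. with bounded expectation since the walk is in a bounded region). By the OST, E[X_τ] = E[X_0] = 26. Equivalently: E[X_τ] = 113 · P(hit 113 first) + 0 · P(hit 0 first) = 113 · (26/113) = 26.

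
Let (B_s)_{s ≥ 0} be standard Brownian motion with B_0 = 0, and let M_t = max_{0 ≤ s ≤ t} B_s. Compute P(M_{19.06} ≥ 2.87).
P(M_{19.06} ≥ 2.87) = 2·P(B_{19.06} ≥ 2.87) = 2(1 − Φ(2.87/√19.06)) ≈ 0.5109

By the reflection principle for Brownian motion, P(M_t ≥ a) = 2 · P(B_t ≥ a) for a ≥ 0. Since B_t ~ N(0, t), P(B_t ≥ 2.87) = 1 − Φ(2.87/√t) = 1 − Φ(2.87/√19.06) = 1 − Φ(0.6574). So
  P(M_{19.06} ≥ 2.87) = 2(1 − Φ(0.6574)) ≈ 0.5109.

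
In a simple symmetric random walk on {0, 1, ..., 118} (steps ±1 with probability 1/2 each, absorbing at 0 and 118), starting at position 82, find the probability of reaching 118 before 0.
P(hit 118 before 0) = 82/118 = 41/59

Let u_k = P(hit 118 before 0 | start at k). Then u_0 = 0, u_118 = 1, and u_k = u_{k-1}/2 + u_{k+1}/2 for 1 ≤ k ≤ 117. This harmonic recurrence is solved by u_k = k/118, giving u_82 = 82/118 = 41/59.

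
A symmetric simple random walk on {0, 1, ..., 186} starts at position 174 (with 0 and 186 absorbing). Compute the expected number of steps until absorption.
E[τ | X_0 = 174] = 2088

Let v_k = E[τ | X_0 = k]. Boundary: v_0 = v_186 = 0. Recurrence: v_k = 1 + (v_{k-1} + v_{k+1})/2 for 1 ≤ k ≤ 185. The particular solution to v_k − (v_{k-1} + v_{k+1})/2 = 1 is v_k = −k^2. Adding homogeneous solution A + B k and matching boundaries gives v_k = k (186 − k). Substituting k = 174: v_174 = 174 · 12 = 2088.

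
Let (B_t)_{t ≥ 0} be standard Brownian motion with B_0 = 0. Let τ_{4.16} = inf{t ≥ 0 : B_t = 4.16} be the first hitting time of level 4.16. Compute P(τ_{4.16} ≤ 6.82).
P(τ_{4.16} ≤ 6.82) = 2(1 − Φ(4.16/√6.82)) = 2(1 − Φ(1.5929)) ≈ 0.1112

By the reflection principle for standard BM, P(τ_b ≤ t) = 2 · P(B_t ≥ b). Since B_t ~ N(0, t), P(B_t ≥ 4.16) = 1 − Φ(4.16/√t) = 1 − Φ(4.16/√6.82) = 1 − Φ(1.5929) ≈ 0.05559. Doubling: P(τ_{4.16} ≤ 6.82) ≈ 2 · 0.05559 = 0.11118 ≈ 0.1112.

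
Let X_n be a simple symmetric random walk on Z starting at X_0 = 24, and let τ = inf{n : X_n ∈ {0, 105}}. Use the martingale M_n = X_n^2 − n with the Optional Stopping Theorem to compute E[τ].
E[τ] = 1944

M_n = X_n^2 − n is a martingale (since E[X_{n+1}^2 | F_n] = X_n^2 + 1). By OST (τ has finite mean in a bounded region), E[M_τ] = E[M_0] = X_0^2 − 0 = 24^2 = 576. Also E[M_τ] = E[X_τ^2] − E[τ]. The walk exits at 0 or 105, with P(hit 105 first) = 24/105, so E[X_τ^2] = 105^2 · 24/105 + 0 = 2520. Thus E[τ] = E[X_τ^2] − E[M_τ] = 2520 − 576 = 1944 = 24(105 − 24) = 1944.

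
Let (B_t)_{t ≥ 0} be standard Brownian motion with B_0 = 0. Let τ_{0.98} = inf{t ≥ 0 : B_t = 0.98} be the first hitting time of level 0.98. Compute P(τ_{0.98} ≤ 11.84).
P(τ_{0.98} ≤ 11.84) = 2(1 − Φ(0.98/√11.84)) = 2(1 − Φ(0.2848)) ≈ 0.7758

By the reflection principle for standard BM, P(τ_b ≤ t) = 2 · P(B_t ≥ b). Since B_t ~ N(0, t), P(B_t ≥ 0.98) = 1 − Φ(0.98/√t) = 1 − Φ(0.98/√11.84) = 1 − Φ(0.2848) ≈ 0.38790. Doubling: P(τ_{0.98} ≤ 11.84) ≈ 2 · 0.38790 = 0.77580 ≈ 0.7758.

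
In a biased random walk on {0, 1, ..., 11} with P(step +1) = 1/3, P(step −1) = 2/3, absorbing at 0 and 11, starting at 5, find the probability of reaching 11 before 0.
P(hit 11 before 0) = (1 − (2)^5) / (1 − (2)^11) = 31/2047

Let u_k denote P(reach 11 before 0 | start at k). Boundary: u_0 = 0, u_11 = 1. Recurrence: u_k = 1/3·u_{k+1} + 2/3·u_{k-1} for 1 ≤ k ≤ 10. Try u_k = A + B·r^k with r = q/p = (2/3)/(1/3) = 2. Substitution satisfies the recurrence; boundary conditions give:
  u_k = (1 − r^k) / (1 − r^N) = (1 − (2)^5) / (1 − (2)^11) = 31/2047.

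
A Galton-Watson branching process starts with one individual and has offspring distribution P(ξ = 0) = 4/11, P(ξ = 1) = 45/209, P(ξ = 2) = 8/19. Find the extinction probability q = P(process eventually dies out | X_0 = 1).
q = 19/22

The pgf is f(s) = 4/11 + 45/209·s + 8/19·s². The extinction probability q is the smallest fixed point of f in [0, 1]. Setting s = f(s):
  8/19·s² + (45/209 − 1)·s + 4/11 = 0
  8/19·s² − (4/11 + 8/19)·s + 4/11 = 0
which factors as (s − 1)·(8/19·s − 4/11) = 0, giving roots s = 1 and s = (4/11)/(8/19) = 19/22.
Mean offspring μ = 45/209 + 2·8/19 = 221/209 > 1 (supercritical), so q < 1. The extinction probability is the smaller root: q = (4/11)/(8/19) = 19/22.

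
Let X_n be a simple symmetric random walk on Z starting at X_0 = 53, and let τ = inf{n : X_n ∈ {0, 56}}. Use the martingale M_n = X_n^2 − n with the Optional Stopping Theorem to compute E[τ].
E[τ] = 159

M_n = X_n^2 − n is a martingale (since E[X_{n+1}^2 | F_n] = X_n^2 + 1). By OST (τ has finite mean in a bounded region), E[M_τ] = E[M_0] = X_0^2 − 0 = 53^2 = 2809. Also E[M_τ] = E[X_τ^2] − E[τ]. The walk exits at 0 or 56, with P(hit 56 first) = 53/56, so E[X_τ^2] = 56^2 · 53/56 + 0 = 2968. Thus E[τ] = E[X_τ^2] − E[M_τ] = 2968 − 2809 = 159 = 53(56 − 53) = 159.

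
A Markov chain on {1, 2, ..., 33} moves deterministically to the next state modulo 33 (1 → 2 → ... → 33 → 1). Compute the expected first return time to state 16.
E[T_16 | X_0 = 16] = 33

The chain cycles deterministically, so starting at state 16 it returns in exactly 33 steps. Equivalently, the stationary distribution is uniform π_j = 1/33 for every state j, so by Kac's formula E[T_16] = 1/π_16 = 33.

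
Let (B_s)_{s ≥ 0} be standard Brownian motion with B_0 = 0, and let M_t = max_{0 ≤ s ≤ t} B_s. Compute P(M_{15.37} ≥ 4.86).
P(M_{15.37} ≥ 4.86) = 2·P(B_{15.37} ≥ 4.86) = 2(1 − Φ(4.86/√15.37)) ≈ 0.2151

By the reflection principle for Brownian motion, P(M_t ≥ a) = 2 · P(B_t ≥ a) for a ≥ 0. Since B_t ~ N(0, t), P(B_t ≥ 4.86) = 1 − Φ(4.86/√t) = 1 − Φ(4.86/√15.37) = 1 − Φ(1.2397). So
  P(M_{15.37} ≥ 4.86) = 2(1 − Φ(1.2397)) ≈ 0.2151.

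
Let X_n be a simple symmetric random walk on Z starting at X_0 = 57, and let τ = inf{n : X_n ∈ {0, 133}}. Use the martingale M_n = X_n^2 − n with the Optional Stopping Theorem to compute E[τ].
E[τ] = 4332

M_n = X_n^2 − n is a martingale (since E[X_{n+1}^2 | F_n] = X_n^2 + 1). By OST (τ has finite mean in a bounded region), E[M_τ] = E[M_0] = X_0^2 − 0 = 57^2 = 3249. Also E[M_τ] = E[X_τ^2] − E[τ]. The walk exits at 0 or 133, with P(hit 133 first) = 57/133, so E[X_τ^2] = 133^2 · 57/133 + 0 = 7581. Thus E[τ] = E[X_τ^2] − E[M_τ] = 7581 − 3249 = 4332 = 57(133 − 57) = 4332.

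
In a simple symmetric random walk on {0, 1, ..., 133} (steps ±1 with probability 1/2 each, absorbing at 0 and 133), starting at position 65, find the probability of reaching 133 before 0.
P(hit 133 before 0) = 65/133

Let u_k = P(hit 133 before 0 | start at k). Then u_0 = 0, u_133 = 1, and u_k = u_{k-1}/2 + u_{k+1}/2 for 1 ≤ k ≤ 132. This harmonic recurrence is solved by u_k = k/133, giving u_65 = 65/133.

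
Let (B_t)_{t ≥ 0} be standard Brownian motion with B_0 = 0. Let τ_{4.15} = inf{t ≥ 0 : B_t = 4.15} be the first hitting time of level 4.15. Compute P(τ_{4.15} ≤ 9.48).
P(τ_{4.15} ≤ 9.48) = 2(1 − Φ(4.15/√9.48)) = 2(1 − Φ(1.3479)) ≈ 0.1777

By the reflection principle for standard BM, P(τ_b ≤ t) = 2 · P(B_t ≥ b). Since B_t ~ N(0, t), P(B_t ≥ 4.15) = 1 − Φ(4.15/√t) = 1 − Φ(4.15/√9.48) = 1 − Φ(1.3479) ≈ 0.08885. Doubling: P(τ_{4.15} ≤ 9.48) ≈ 2 · 0.08885 = 0.17770 ≈ 0.1777.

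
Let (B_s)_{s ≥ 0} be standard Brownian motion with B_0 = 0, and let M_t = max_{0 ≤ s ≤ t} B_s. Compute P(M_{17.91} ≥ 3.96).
P(M_{17.91} ≥ 3.96) = 2·P(B_{17.91} ≥ 3.96) = 2(1 − Φ(3.96/√17.91)) ≈ 0.3494

By the reflection principle for Brownian motion, P(M_t ≥ a) = 2 · P(B_t ≥ a) for a ≥ 0. Since B_t ~ N(0, t), P(B_t ≥ 3.96) = 1 − Φ(3.96/√t) = 1 − Φ(3.96/√17.91) = 1 − Φ(0.9357). So
  P(M_{17.91} ≥ 3.96) = 2(1 − Φ(0.9357)) ≈ 0.3494.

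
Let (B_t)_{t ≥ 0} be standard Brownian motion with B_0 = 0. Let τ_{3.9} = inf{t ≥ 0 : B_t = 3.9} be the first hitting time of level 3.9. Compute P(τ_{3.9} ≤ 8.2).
P(τ_{3.9} ≤ 8.2) = 2(1 − Φ(3.9/√8.2)) = 2(1 − Φ(1.3619)) ≈ 0.1732

By the reflection principle for standard BM, P(τ_b ≤ t) = 2 · P(B_t ≥ b). Since B_t ~ N(0, t), P(B_t ≥ 3.9) = 1 − Φ(3.9/√t) = 1 − Φ(3.9/√8.2) = 1 − Φ(1.3619) ≈ 0.08661. Doubling: P(τ_{3.9} ≤ 8.2) ≈ 2 · 0.08661 = 0.17322 ≈ 0.1732.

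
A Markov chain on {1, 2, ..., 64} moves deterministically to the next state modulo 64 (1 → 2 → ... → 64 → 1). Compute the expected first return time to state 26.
E[T_26 | X_0 = 26] = 64

The chain cycles deterministically, so starting at state 26 it returns in exactly 64 steps. Equivalently, the stationary distribution is uniform π_j = 1/64 for every state j, so by Kac's formula E[T_26] = 1/π_26 = 64.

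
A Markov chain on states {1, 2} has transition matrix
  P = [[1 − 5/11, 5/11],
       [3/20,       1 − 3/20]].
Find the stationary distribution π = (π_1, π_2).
π_1 = 33/133, π_2 = 100/133

Solve πP = π with π_1 + π_2 = 1. From πP = π: π_1 · (1 − 5/11) + π_2 · 3/20 = π_1 ⇒ π_2 · 3/20 = π_1 · 5/11 ⇒ π_2/π_1 = (5/11)/(3/20) = 100/33. Together with π_1 + π_2 = 1:
  π_1 = (3/20)/(5/11 + 3/20) = (3/20)/(133/220) = 33/133,
  π_2 = (5/11)/(5/11 + 3/20) = (5/11)/(133/220) = 100/133.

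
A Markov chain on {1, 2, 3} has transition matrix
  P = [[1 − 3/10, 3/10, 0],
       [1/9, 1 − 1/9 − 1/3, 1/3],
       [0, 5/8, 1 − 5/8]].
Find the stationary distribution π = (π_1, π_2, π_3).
π = (50/257, 135/257, 72/257)

This is a birth-death chain on three states, which satisfies detailed balance: π_1 · P_{12} = π_2 · P_{21} and π_2 · P_{23} = π_3 · P_{32}.
From π_1 · 3/10 = π_2 · 1/9: π_2/π_1 = (3/10)/(1/9) = 27/10.
From π_2 · 1/3 = π_3 · 5/8: π_3/π_2 = (1/3)/(5/8) = 8/15.
Take π_1 proportional to 1; then unnormalized π = (1, 27/10, 36/25). Normalize by dividing by the sum 257/50:
  π = (50/257, 135/257, 72/257).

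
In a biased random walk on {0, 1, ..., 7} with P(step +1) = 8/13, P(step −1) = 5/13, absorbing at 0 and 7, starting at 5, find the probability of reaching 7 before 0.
P(hit 7 before 0) = (1 − (5/8)^5) / (1 − (5/8)^7) = 632384/673009

Let u_k denote P(reach 7 before 0 | start at k). Boundary: u_0 = 0, u_7 = 1. Recurrence: u_k = 8/13·u_{k+1} + 5/13·u_{k-1} for 1 ≤ k ≤ 6. Try u_k = A + B·r^k with r = q/p = (5/13)/(8/13) = 5/8. Substitution satisfies the recurrence; boundary conditions give:
  u_k = (1 − r^k) / (1 − r^N) = (1 − (5/8)^5) / (1 − (5/8)^7) = 632384/673009.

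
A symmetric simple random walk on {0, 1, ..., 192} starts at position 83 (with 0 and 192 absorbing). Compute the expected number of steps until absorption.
E[τ | X_0 = 83] = 9047

Let v_k = E[τ | X_0 = k]. Boundary: v_0 = v_192 = 0. Recurrence: v_k = 1 + (v_{k-1} + v_{k+1})/2 for 1 ≤ k ≤ 191. The particular solution to v_k − (v_{k-1} + v_{k+1})/2 = 1 is v_k = −k^2. Adding homogeneous solution A + B k and matching boundaries gives v_k = k (192 − k). Substituting k = 83: v_83 = 83 · 109 = 9047.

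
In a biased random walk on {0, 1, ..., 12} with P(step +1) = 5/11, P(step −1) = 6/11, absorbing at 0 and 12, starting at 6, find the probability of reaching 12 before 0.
P(hit 12 before 0) = (1 − (6/5)^6) / (1 − (6/5)^12) = 15625/62281

Let u_k denote P(reach 12 before 0 | start at k). Boundary: u_0 = 0, u_12 = 1. Recurrence: u_k = 5/11·u_{k+1} + 6/11·u_{k-1} for 1 ≤ k ≤ 11. Try u_k = A + B·r^k with r = q/p = (6/11)/(5/11) = 6/5. Substitution satisfies the recurrence; boundary conditions give:
  u_k = (1 − r^k) / (1 − r^N) = (1 − (6/5)^6) / (1 − (6/5)^12) = 15625/62281.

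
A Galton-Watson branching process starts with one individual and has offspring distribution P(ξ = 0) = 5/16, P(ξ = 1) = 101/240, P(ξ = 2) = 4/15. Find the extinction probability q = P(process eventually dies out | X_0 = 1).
q = 1

Mean offspring μ = 0·5/16 + 1·101/240 + 2·4/15 = 229/240 ≤ 1. For μ ≤ 1 with offspring not concentrated at 1, the Galton-Watson process goes extinct almost surely, so q = 1.
(Algebraic check: The pgf is f(s) = 5/16 + 101/240·s + 4/15·s². The extinction probability q is the smallest fixed point of f in [0, 1]. Setting s = f(s):
  4/15·s² + (101/240 − 1)·s + 5/16 = 0
  4/15·s² − (5/16 + 4/15)·s + 5/16 = 0
which factors as (s − 1)·(4/15·s − 5/16) = 0, giving roots s = 1 and s = (5/16)/(4/15) = 75/64. Since 75/64 ≥ 1, the smallest root in [0, 1] is s = 1.)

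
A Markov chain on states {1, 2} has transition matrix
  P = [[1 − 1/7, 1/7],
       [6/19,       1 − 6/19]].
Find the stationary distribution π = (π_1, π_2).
π_1 = 42/61, π_2 = 19/61

Solve πP = π with π_1 + π_2 = 1. From πP = π: π_1 · (1 − 1/7) + π_2 · 6/19 = π_1 ⇒ π_2 · 6/19 = π_1 · 1/7 ⇒ π_2/π_1 = (1/7)/(6/19) = 19/42. Together with π_1 + π_2 = 1:
  π_1 = (6/19)/(1/7 + 6/19) = (6/19)/(61/133) = 42/61,
  π_2 = (1/7)/(1/7 + 6/19) = (1/7)/(61/133) = 19/61.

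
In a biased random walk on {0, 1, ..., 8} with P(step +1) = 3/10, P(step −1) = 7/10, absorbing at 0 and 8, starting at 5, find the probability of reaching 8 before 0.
P(hit 8 before 0) = (1 − (7/3)^5) / (1 − (7/3)^8) = 111807/1439560

Let u_k denote P(reach 8 before 0 | start at k). Boundary: u_0 = 0, u_8 = 1. Recurrence: u_k = 3/10·u_{k+1} + 7/10·u_{k-1} for 1 ≤ k ≤ 7. Try u_k = A + B·r^k with r = q/p = (7/10)/(3/10) = 7/3. Substitution satisfies the recurrence; boundary conditions give:
  u_k = (1 − r^k) / (1 − r^N) = (1 − (7/3)^5) / (1 − (7/3)^8) = 111807/1439560.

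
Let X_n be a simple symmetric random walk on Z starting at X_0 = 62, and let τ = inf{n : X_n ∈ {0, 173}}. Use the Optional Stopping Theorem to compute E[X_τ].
E[X_τ] = 62

X_n is a martingale and τ is a bounded-mean stopping time (indeed τ is finite a.s. with bounded expectation since the walk is in a bounded region). By the OST, E[X_τ] = E[X_0] = 62. Equivalently: E[X_τ] = 173 · P(hit 173 first) + 0 · P(hit 0 first) = 173 · (62/173) = 62.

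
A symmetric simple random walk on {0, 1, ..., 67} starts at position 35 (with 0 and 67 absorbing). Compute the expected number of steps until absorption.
E[τ | X_0 = 35] = 1120

Let v_k = E[τ | X_0 = k]. Boundary: v_0 = v_67 = 0. Recurrence: v_k = 1 + (v_{k-1} + v_{k+1})/2 for 1 ≤ k ≤ 66. The particular solution to v_k − (v_{k-1} + v_{k+1})/2 = 1 is v_k = −k^2. Adding homogeneous solution A + B k and matching boundaries gives v_k = k (67 − k). Substituting k = 35: v_35 = 35 · 32 = 1120.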